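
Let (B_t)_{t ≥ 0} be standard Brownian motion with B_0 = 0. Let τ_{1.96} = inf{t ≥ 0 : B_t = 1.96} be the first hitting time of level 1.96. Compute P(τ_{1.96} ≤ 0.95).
P(τ_{1.96} ≤ 0.95) = 2(1 − Φ(1.96/√0.95)) = 2(1 − Φ(2.0109)) ≈ 0.0443

By the reflection principle for standard BM, P(τ_b ≤ t) = 2 · P(B_t ≥ b). Since B_t ~ N(0, t), P(B_t ≥ 1.96) = 1 − Φ(1.96/√t) = 1 − Φ(1.96/√0.95) = 1 − Φ(2.0109) ≈ 0.02217. Doubling: P(τ_{1.96} ≤ 0.95) ≈ 2 · 0.02217 = 0.04434 ≈ 0.0443.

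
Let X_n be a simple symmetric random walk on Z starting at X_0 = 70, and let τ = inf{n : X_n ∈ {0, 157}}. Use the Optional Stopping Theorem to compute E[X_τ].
E[X_τ] = 70

X_n is a martingale and τ is a bounded-mean stopping time (indeed τ is finite a.s. with bounded expectation since the walk is in a bounded region). By the OST, E[X_τ] = E[X_0] = 70. Equivalently: E[X_τ] = 157 · P(hit 157 first) + 0 · P(hit 0 first) = 157 · (70/157) = 70.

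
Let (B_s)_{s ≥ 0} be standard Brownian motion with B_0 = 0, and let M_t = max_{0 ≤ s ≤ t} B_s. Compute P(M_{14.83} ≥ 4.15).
P(M_{14.83} ≥ 4.15) = 2·P(B_{14.83} ≥ 4.15) = 2(1 − Φ(4.15/√14.83)) ≈ 0.2812

By the reflection principle for Brownian motion, P(M_t ≥ a) = 2 · P(B_t ≥ a) for a ≥ 0. Since B_t ~ N(0, t), P(B_t ≥ 4.15) = 1 − Φ(4.15/√t) = 1 − Φ(4.15/√14.83) = 1 − Φ(1.0776). So
  P(M_{14.83} ≥ 4.15) = 2(1 − Φ(1.0776)) ≈ 0.2812.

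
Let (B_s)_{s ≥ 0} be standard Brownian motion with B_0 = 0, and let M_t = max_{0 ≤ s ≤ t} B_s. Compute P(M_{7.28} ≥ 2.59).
P(M_{7.28} ≥ 2.59) = 2·P(B_{7.28} ≥ 2.59) = 2(1 − Φ(2.59/√7.28)) ≈ 0.3371

By the reflection principle for Brownian motion, P(M_t ≥ a) = 2 · P(B_t ≥ a) for a ≥ 0. Since B_t ~ N(0, t), P(B_t ≥ 2.59) = 1 − Φ(2.59/√t) = 1 − Φ(2.59/√7.28) = 1 − Φ(0.9599). So
  P(M_{7.28} ≥ 2.59) = 2(1 − Φ(0.9599)) ≈ 0.3371.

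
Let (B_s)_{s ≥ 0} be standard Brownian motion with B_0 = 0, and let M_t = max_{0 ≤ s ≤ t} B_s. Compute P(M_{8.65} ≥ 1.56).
P(M_{8.65} ≥ 1.56) = 2·P(B_{8.65} ≥ 1.56) = 2(1 − Φ(1.56/√8.65)) ≈ 0.5958

By the reflection principle for Brownian motion, P(M_t ≥ a) = 2 · P(B_t ≥ a) for a ≥ 0. Since B_t ~ N(0, t), P(B_t ≥ 1.56) = 1 − Φ(1.56/√t) = 1 − Φ(1.56/√8.65) = 1 − Φ(0.5304). So
  P(M_{8.65} ≥ 1.56) = 2(1 − Φ(0.5304)) ≈ 0.5958.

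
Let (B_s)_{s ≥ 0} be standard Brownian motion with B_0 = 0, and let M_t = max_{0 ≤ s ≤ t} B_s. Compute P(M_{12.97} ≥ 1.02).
P(M_{12.97} ≥ 1.02) = 2·P(B_{12.97} ≥ 1.02) = 2(1 − Φ(1.02/√12.97)) ≈ 0.7770

By the reflection principle for Brownian motion, P(M_t ≥ a) = 2 · P(B_t ≥ a) for a ≥ 0. Since B_t ~ N(0, t), P(B_t ≥ 1.02) = 1 − Φ(1.02/√t) = 1 − Φ(1.02/√12.97) = 1 − Φ(0.2832). So
  P(M_{12.97} ≥ 1.02) = 2(1 − Φ(0.2832)) ≈ 0.7770.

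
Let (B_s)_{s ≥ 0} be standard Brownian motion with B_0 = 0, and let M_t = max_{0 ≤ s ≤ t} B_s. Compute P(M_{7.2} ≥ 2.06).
P(M_{7.2} ≥ 2.06) = 2·P(B_{7.2} ≥ 2.06) = 2(1 − Φ(2.06/√7.2)) ≈ 0.4427

By the reflection principle for Brownian motion, P(M_t ≥ a) = 2 · P(B_t ≥ a) for a ≥ 0. Since B_t ~ N(0, t), P(B_t ≥ 2.06) = 1 − Φ(2.06/√t) = 1 − Φ(2.06/√7.2) = 1 − Φ(0.7677). So
  P(M_{7.2} ≥ 2.06) = 2(1 − Φ(0.7677)) ≈ 0.4427.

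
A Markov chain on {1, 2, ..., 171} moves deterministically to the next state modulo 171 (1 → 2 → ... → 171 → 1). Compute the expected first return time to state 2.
E[T_2 | X_0 = 2] = 171

The chain cycles deterministically, so starting at state 2 it returns in exactly 171 steps. Equivalently, the stationary distribution is uniform π_j = 1/171 for every state j, so by Kac's formula E[T_2] = 1/π_2 = 171.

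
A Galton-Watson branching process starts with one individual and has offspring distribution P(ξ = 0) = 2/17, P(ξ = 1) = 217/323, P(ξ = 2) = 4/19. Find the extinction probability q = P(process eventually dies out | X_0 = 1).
q = 19/34

The pgf is f(s) = 2/17 + 217/323·s + 4/19·s². The extinction probability q is the smallest fixed point of f in [0, 1]. Setting s = f(s):
  4/19·s² + (217/323 − 1)·s + 2/17 = 0
  4/19·s² − (2/17 + 4/19)·s + 2/17 = 0
which factors as (s − 1)·(4/19·s − 2/17) = 0, giving roots s = 1 and s = (2/17)/(4/19) = 19/34.
Mean offspring μ = 217/323 + 2·4/19 = 353/323 > 1 (supercritical), so q < 1. The extinction probability is the smaller root: q = (2/17)/(4/19) = 19/34.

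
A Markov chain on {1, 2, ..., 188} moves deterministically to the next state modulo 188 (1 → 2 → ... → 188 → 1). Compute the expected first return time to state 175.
E[T_175 | X_0 = 175] = 188

The chain cycles deterministically, so starting at state 175 it returns in exactly 188 steps. Equivalently, the stationary distribution is uniform π_j = 1/188 for every state j, so by Kac's formula E[T_175] = 1/π_175 = 188.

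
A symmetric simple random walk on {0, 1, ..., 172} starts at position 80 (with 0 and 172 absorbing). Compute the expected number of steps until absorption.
E[τ | X_0 = 80] = 7360

Let v_k = E[τ | X_0 = k]. Boundary: v_0 = v_172 = 0. Recurrence: v_k = 1 + (v_{k-1} + v_{k+1})/2 for 1 ≤ k ≤ 171. The particular solution to v_k − (v_{k-1} + v_{k+1})/2 = 1 is v_k = −k^2. Adding homogeneous solution A + B k and matching boundaries gives v_k = k (172 − k). Substituting k = 80: v_80 = 80 · 92 = 7360.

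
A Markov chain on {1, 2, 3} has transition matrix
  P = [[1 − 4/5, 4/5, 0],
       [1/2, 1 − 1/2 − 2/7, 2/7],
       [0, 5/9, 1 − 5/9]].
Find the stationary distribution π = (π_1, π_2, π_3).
π = (175/599, 280/599, 144/599)

This is a birth-death chain on three states, which satisfies detailed balance: π_1 · P_{12} = π_2 · P_{21} and π_2 · P_{23} = π_3 · P_{32}.
From π_1 · 4/5 = π_2 · 1/2: π_2/π_1 = (4/5)/(1/2) = 8/5.
From π_2 · 2/7 = π_3 · 5/9: π_3/π_2 = (2/7)/(5/9) = 18/35.
Take π_1 proportional to 1; then unnormalized π = (1, 8/5, 144/175). Normalize by dividing by the sum 599/175:
  π = (175/599, 280/599, 144/599).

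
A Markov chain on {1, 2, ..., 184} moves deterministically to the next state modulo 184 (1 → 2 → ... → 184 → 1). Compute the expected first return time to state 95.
E[T_95 | X_0 = 95] = 184

The chain cycles deterministically, so starting at state 95 it returns in exactly 184 steps. Equivalently, the stationary distribution is uniform π_j = 1/184 for every state j, so by Kac's formula E[T_95] = 1/π_95 = 184.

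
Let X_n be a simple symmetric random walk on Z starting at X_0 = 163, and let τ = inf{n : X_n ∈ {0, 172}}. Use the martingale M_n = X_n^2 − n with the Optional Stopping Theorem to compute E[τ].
E[τ] = 1467

M_n = X_n^2 − n is a martingale (since E[X_{n+1}^2 | F_n] = X_n^2 + 1). By OST (τ has finite mean in a bounded region), E[M_τ] = E[M_0] = X_0^2 − 0 = 163^2 = 26569. Also E[M_τ] = E[X_τ^2] − E[τ]. The walk exits at 0 or 172, with P(hit 172 first) = 163/172, so E[X_τ^2] = 172^2 · 163/172 + 0 = 28036. Thus E[τ] = E[X_τ^2] − E[M_τ] = 28036 − 26569 = 1467 = 163(172 − 163) = 1467.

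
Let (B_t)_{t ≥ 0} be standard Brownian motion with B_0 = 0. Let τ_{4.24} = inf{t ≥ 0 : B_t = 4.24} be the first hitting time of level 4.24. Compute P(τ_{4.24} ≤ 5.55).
P(τ_{4.24} ≤ 5.55) = 2(1 − Φ(4.24/√5.55)) = 2(1 − Φ(1.7998)) ≈ 0.0719

By the reflection principle for standard BM, P(τ_b ≤ t) = 2 · P(B_t ≥ b). Since B_t ~ N(0, t), P(B_t ≥ 4.24) = 1 − Φ(4.24/√t) = 1 − Φ(4.24/√5.55) = 1 − Φ(1.7998) ≈ 0.03595. Doubling: P(τ_{4.24} ≤ 5.55) ≈ 2 · 0.03595 = 0.07190 ≈ 0.0719.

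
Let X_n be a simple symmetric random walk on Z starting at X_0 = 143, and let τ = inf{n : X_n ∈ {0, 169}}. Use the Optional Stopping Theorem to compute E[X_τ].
E[X_τ] = 143

X_n is a martingale and τ is a bounded-mean stopping time (indeed τ is finite a.s. with bounded expectation since the walk is in a bounded region). By the OST, E[X_τ] = E[X_0] = 143. Equivalently: E[X_τ] = 169 · P(hit 169 first) + 0 · P(hit 0 first) = 169 · (143/169) = 143.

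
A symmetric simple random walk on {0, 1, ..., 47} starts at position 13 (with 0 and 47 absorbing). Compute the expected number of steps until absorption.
E[τ | X_0 = 13] = 442

Let v_k = E[τ | X_0 = k]. Boundary: v_0 = v_47 = 0. Recurrence: v_k = 1 + (v_{k-1} + v_{k+1})/2 for 1 ≤ k ≤ 46. The particular solution to v_k − (v_{k-1} + v_{k+1})/2 = 1 is v_k = −k^2. Adding homogeneous solution A + B k and matching boundaries gives v_k = k (47 − k). Substituting k = 13: v_13 = 13 · 34 = 442.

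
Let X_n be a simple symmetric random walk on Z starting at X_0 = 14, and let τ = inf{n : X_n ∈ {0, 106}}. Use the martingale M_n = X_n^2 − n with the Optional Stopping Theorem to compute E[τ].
E[τ] = 1288

M_n = X_n^2 − n is a martingale (since E[X_{n+1}^2 | F_n] = X_n^2 + 1). By OST (τ has finite mean in a bounded region), E[M_τ] = E[M_0] = X_0^2 − 0 = 14^2 = 196. Also E[M_τ] = E[X_τ^2] − E[τ]. The walk exits at 0 or 106, with P(hit 106 first) = 14/106, so E[X_τ^2] = 106^2 · 14/106 + 0 = 1484. Thus E[τ] = E[X_τ^2] − E[M_τ] = 1484 − 196 = 1288 = 14(106 − 14) = 1288.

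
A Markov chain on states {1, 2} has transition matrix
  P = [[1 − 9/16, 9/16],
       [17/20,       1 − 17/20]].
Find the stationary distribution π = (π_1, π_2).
π_1 = 68/113, π_2 = 45/113

Solve πP = π with π_1 + π_2 = 1. From πP = π: π_1 · (1 − 9/16) + π_2 · 17/20 = π_1 ⇒ π_2 · 17/20 = π_1 · 9/16 ⇒ π_2/π_1 = (9/16)/(17/20) = 45/68. Together with π_1 + π_2 = 1:
  π_1 = (17/20)/(9/16 + 17/20) = (17/20)/(113/80) = 68/113,
  π_2 = (9/16)/(9/16 + 17/20) = (9/16)/(113/80) = 45/113.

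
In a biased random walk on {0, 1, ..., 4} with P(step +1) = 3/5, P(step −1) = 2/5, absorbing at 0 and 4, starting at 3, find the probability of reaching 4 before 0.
P(hit 4 before 0) = (1 − (2/3)^3) / (1 − (2/3)^4) = 57/65

Let u_k denote P(reach 4 before 0 | start at k). Boundary: u_0 = 0, u_4 = 1. Recurrence: u_k = 3/5·u_{k+1} + 2/5·u_{k-1} for 1 ≤ k ≤ 3. Try u_k = A + B·r^k with r = q/p = (2/5)/(3/5) = 2/3. Substitution satisfies the recurrence; boundary conditions give:
  u_k = (1 − r^k) / (1 − r^N) = (1 − (2/3)^3) / (1 − (2/3)^4) = 57/65.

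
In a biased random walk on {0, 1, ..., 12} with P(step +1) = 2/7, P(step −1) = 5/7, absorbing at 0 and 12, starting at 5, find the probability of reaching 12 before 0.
P(hit 12 before 0) = (1 − (5/2)^5) / (1 − (5/2)^12) = 131968/81378843

Let u_k denote P(reach 12 before 0 | start at k). Boundary: u_0 = 0, u_12 = 1. Recurrence: u_k = 2/7·u_{k+1} + 5/7·u_{k-1} for 1 ≤ k ≤ 11. Try u_k = A + B·r^k with r = q/p = (5/7)/(2/7) = 5/2. Substitution satisfies the recurrence; boundary conditions give:
  u_k = (1 − r^k) / (1 − r^N) = (1 − (5/2)^5) / (1 − (5/2)^12) = 131968/81378843.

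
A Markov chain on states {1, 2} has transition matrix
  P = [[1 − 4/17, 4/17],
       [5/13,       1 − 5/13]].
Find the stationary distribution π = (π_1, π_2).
π_1 = 85/137, π_2 = 52/137

Solve πP = π with π_1 + π_2 = 1. From πP = π: π_1 · (1 − 4/17) + π_2 · 5/13 = π_1 ⇒ π_2 · 5/13 = π_1 · 4/17 ⇒ π_2/π_1 = (4/17)/(5/13) = 52/85. Together with π_1 + π_2 = 1:
  π_1 = (5/13)/(4/17 + 5/13) = (5/13)/(137/221) = 85/137,
  π_2 = (4/17)/(4/17 + 5/13) = (4/17)/(137/221) = 52/137.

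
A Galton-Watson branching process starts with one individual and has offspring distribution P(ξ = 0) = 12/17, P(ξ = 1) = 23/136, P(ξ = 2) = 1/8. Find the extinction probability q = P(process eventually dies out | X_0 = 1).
q = 1

Mean offspring μ = 0·12/17 + 1·23/136 + 2·1/8 = 57/136 ≤ 1. For μ ≤ 1 with offspring not concentrated at 1, the Galton-Watson process goes extinct almost surely, so q = 1.
(Algebraic check: The pgf is f(s) = 12/17 + 23/136·s + 1/8·s². The extinction probability q is the smallest fixed point of f in [0, 1]. Setting s = f(s):
  1/8·s² + (23/136 − 1)·s + 12/17 = 0
  1/8·s² − (12/17 + 1/8)·s + 12/17 = 0
which factors as (s − 1)·(1/8·s − 12/17) = 0, giving roots s = 1 and s = (12/17)/(1/8) = 96/17. Since 96/17 ≥ 1, the smallest root in [0, 1] is s = 1.)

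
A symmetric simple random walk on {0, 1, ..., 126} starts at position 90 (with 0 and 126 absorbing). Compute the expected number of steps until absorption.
E[τ | X_0 = 90] = 3240

Let v_k = E[τ | X_0 = k]. Boundary: v_0 = v_126 = 0. Recurrence: v_k = 1 + (v_{k-1} + v_{k+1})/2 for 1 ≤ k ≤ 125. The particular solution to v_k − (v_{k-1} + v_{k+1})/2 = 1 is v_k = −k^2. Adding homogeneous solution A + B k and matching boundaries gives v_k = k (126 − k). Substituting k = 90: v_90 = 90 · 36 = 3240.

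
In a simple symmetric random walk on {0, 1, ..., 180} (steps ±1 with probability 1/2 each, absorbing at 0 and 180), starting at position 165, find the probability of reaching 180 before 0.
P(hit 180 before 0) = 165/180 = 11/12

Let u_k = P(hit 180 before 0 | start at k). Then u_0 = 0, u_180 = 1, and u_k = u_{k-1}/2 + u_{k+1}/2 for 1 ≤ k ≤ 179. This harmonic recurrence is solved by u_k = k/180, giving u_165 = 165/180 = 11/12.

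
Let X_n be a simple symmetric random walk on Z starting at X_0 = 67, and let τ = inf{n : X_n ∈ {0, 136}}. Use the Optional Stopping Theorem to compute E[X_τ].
E[X_τ] = 67

X_n is a martingale and τ is a bounded-mean stopping time (indeed τ is finite a.s. with bounded expectation since the walk is in a bounded region). By the OST, E[X_τ] = E[X_0] = 67. Equivalently: E[X_τ] = 136 · P(hit 136 first) + 0 · P(hit 0 first) = 136 · (67/136) = 67.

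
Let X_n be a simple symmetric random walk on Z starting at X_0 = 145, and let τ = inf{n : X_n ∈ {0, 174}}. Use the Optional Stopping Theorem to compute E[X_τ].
E[X_τ] = 145

X_n is a martingale and τ is a bounded-mean stopping time (indeed τ is finite a.s. with bounded expectation since the walk is in a bounded region). By the OST, E[X_τ] = E[X_0] = 145. Equivalently: E[X_τ] = 174 · P(hit 174 first) + 0 · P(hit 0 first) = 174 · (145/174) = 145.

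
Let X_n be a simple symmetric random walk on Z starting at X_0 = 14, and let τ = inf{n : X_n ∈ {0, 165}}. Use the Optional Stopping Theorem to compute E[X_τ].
E[X_τ] = 14

X_n is a martingale and τ is a bounded-mean stopping time (indeed τ is finite a.s. with bounded expectation since the walk is in a bounded region). By the OST, E[X_τ] = E[X_0] = 14. Equivalently: E[X_τ] = 165 · P(hit 165 first) + 0 · P(hit 0 first) = 165 · (14/165) = 14.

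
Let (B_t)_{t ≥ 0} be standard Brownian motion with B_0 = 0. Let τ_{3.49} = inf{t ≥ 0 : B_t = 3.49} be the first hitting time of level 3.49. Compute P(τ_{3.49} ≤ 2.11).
P(τ_{3.49} ≤ 2.11) = 2(1 − Φ(3.49/√2.11)) = 2(1 − Φ(2.4026)) ≈ 0.0163

By the reflection principle for standard BM, P(τ_b ≤ t) = 2 · P(B_t ≥ b). Since B_t ~ N(0, t), P(B_t ≥ 3.49) = 1 − Φ(3.49/√t) = 1 − Φ(3.49/√2.11) = 1 − Φ(2.4026) ≈ 0.00814. Doubling: P(τ_{3.49} ≤ 2.11) ≈ 2 · 0.00814 = 0.01628 ≈ 0.0163.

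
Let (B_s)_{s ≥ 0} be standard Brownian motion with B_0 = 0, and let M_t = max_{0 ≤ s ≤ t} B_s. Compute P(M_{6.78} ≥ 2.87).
P(M_{6.78} ≥ 2.87) = 2·P(B_{6.78} ≥ 2.87) = 2(1 − Φ(2.87/√6.78)) ≈ 0.2704

By the reflection principle for Brownian motion, P(M_t ≥ a) = 2 · P(B_t ≥ a) for a ≥ 0. Since B_t ~ N(0, t), P(B_t ≥ 2.87) = 1 − Φ(2.87/√t) = 1 − Φ(2.87/√6.78) = 1 − Φ(1.1022). So
  P(M_{6.78} ≥ 2.87) = 2(1 − Φ(1.1022)) ≈ 0.2704.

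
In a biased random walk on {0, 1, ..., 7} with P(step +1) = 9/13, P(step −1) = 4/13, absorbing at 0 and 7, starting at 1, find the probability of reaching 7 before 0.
P(hit 7 before 0) = (1 − (4/9)^1) / (1 − (4/9)^7) = 531441/953317

Let u_k denote P(reach 7 before 0 | start at k). Boundary: u_0 = 0, u_7 = 1. Recurrence: u_k = 9/13·u_{k+1} + 4/13·u_{k-1} for 1 ≤ k ≤ 6. Try u_k = A + B·r^k with r = q/p = (4/13)/(9/13) = 4/9. Substitution satisfies the recurrence; boundary conditions give:
  u_k = (1 − r^k) / (1 − r^N) = (1 − (4/9)^1) / (1 − (4/9)^7) = 531441/953317.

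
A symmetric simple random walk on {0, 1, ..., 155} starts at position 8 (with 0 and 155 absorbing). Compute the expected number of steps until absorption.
E[τ | X_0 = 8] = 1176

Let v_k = E[τ | X_0 = k]. Boundary: v_0 = v_155 = 0. Recurrence: v_k = 1 + (v_{k-1} + v_{k+1})/2 for 1 ≤ k ≤ 154. The particular solution to v_k − (v_{k-1} + v_{k+1})/2 = 1 is v_k = −k^2. Adding homogeneous solution A + B k and matching boundaries gives v_k = k (155 − k). Substituting k = 8: v_8 = 8 · 147 = 1176.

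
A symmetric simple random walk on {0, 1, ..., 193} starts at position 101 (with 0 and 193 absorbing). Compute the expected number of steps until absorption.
E[τ | X_0 = 101] = 9292

Let v_k = E[τ | X_0 = k]. Boundary: v_0 = v_193 = 0. Recurrence: v_k = 1 + (v_{k-1} + v_{k+1})/2 for 1 ≤ k ≤ 192. The particular solution to v_k − (v_{k-1} + v_{k+1})/2 = 1 is v_k = −k^2. Adding homogeneous solution A + B k and matching boundaries gives v_k = k (193 − k). Substituting k = 101: v_101 = 101 · 92 = 9292.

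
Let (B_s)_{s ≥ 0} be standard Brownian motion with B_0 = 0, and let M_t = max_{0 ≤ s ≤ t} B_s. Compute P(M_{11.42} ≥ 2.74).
P(M_{11.42} ≥ 2.74) = 2·P(B_{11.42} ≥ 2.74) = 2(1 − Φ(2.74/√11.42)) ≈ 0.4175

By the reflection principle for Brownian motion, P(M_t ≥ a) = 2 · P(B_t ≥ a) for a ≥ 0. Since B_t ~ N(0, t), P(B_t ≥ 2.74) = 1 − Φ(2.74/√t) = 1 − Φ(2.74/√11.42) = 1 − Φ(0.8108). So
  P(M_{11.42} ≥ 2.74) = 2(1 − Φ(0.8108)) ≈ 0.4175.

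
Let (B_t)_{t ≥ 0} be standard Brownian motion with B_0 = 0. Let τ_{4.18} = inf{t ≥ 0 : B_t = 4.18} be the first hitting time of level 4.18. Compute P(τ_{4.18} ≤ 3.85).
P(τ_{4.18} ≤ 3.85) = 2(1 − Φ(4.18/√3.85)) = 2(1 − Φ(2.1303)) ≈ 0.0331

By the reflection principle for standard BM, P(τ_b ≤ t) = 2 · P(B_t ≥ b). Since B_t ~ N(0, t), P(B_t ≥ 4.18) = 1 − Φ(4.18/√t) = 1 − Φ(4.18/√3.85) = 1 − Φ(2.1303) ≈ 0.01657. Doubling: P(τ_{4.18} ≤ 3.85) ≈ 2 · 0.01657 = 0.03314 ≈ 0.0331.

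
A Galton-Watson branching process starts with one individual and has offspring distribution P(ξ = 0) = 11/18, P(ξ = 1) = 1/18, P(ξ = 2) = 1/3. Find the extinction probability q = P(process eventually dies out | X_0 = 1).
q = 1

Mean offspring μ = 0·11/18 + 1·1/18 + 2·1/3 = 13/18 ≤ 1. For μ ≤ 1 with offspring not concentrated at 1, the Galton-Watson process goes extinct almost surely, so q = 1.
(Algebraic check: The pgf is f(s) = 11/18 + 1/18·s + 1/3·s². The extinction probability q is the smallest fixed point of f in [0, 1]. Setting s = f(s):
  1/3·s² + (1/18 − 1)·s + 11/18 = 0
  1/3·s² − (11/18 + 1/3)·s + 11/18 = 0
which factors as (s − 1)·(1/3·s − 11/18) = 0, giving roots s = 1 and s = (11/18)/(1/3) = 11/6. Since 11/6 ≥ 1, the smallest root in [0, 1] is s = 1.)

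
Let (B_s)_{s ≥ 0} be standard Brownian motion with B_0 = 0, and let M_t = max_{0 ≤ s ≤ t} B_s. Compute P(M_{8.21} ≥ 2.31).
P(M_{8.21} ≥ 2.31) = 2·P(B_{8.21} ≥ 2.31) = 2(1 − Φ(2.31/√8.21)) ≈ 0.4201

By the reflection principle for Brownian motion, P(M_t ≥ a) = 2 · P(B_t ≥ a) for a ≥ 0. Since B_t ~ N(0, t), P(B_t ≥ 2.31) = 1 − Φ(2.31/√t) = 1 − Φ(2.31/√8.21) = 1 − Φ(0.8062). So
  P(M_{8.21} ≥ 2.31) = 2(1 − Φ(0.8062)) ≈ 0.4201.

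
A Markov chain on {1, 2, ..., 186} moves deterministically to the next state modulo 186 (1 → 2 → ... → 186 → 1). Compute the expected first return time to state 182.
E[T_182 | X_0 = 182] = 186

The chain cycles deterministically, so starting at state 182 it returns in exactly 186 steps. Equivalently, the stationary distribution is uniform π_j = 1/186 for every state j, so by Kac's formula E[T_182] = 1/π_182 = 186.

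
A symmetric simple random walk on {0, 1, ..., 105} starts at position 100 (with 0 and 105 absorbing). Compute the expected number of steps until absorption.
E[τ | X_0 = 100] = 500

Let v_k = E[τ | X_0 = k]. Boundary: v_0 = v_105 = 0. Recurrence: v_k = 1 + (v_{k-1} + v_{k+1})/2 for 1 ≤ k ≤ 104. The particular solution to v_k − (v_{k-1} + v_{k+1})/2 = 1 is v_k = −k^2. Adding homogeneous solution A + B k and matching boundaries gives v_k = k (105 − k). Substituting k = 100: v_100 = 100 · 5 = 500.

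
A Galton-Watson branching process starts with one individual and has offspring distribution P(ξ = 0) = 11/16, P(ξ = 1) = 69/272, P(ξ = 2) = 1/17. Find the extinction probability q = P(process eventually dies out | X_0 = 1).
q = 1

Mean offspring μ = 0·11/16 + 1·69/272 + 2·1/17 = 101/272 ≤ 1. For μ ≤ 1 with offspring not concentrated at 1, the Galton-Watson process goes extinct almost surely, so q = 1.
(Algebraic check: The pgf is f(s) = 11/16 + 69/272·s + 1/17·s². The extinction probability q is the smallest fixed point of f in [0, 1]. Setting s = f(s):
  1/17·s² + (69/272 − 1)·s + 11/16 = 0
  1/17·s² − (11/16 + 1/17)·s + 11/16 = 0
which factors as (s − 1)·(1/17·s − 11/16) = 0, giving roots s = 1 and s = (11/16)/(1/17) = 187/16. Since 187/16 ≥ 1, the smallest root in [0, 1] is s = 1.)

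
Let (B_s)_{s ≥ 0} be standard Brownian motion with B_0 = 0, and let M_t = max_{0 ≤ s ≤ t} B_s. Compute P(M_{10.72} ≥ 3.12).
P(M_{10.72} ≥ 3.12) = 2·P(B_{10.72} ≥ 3.12) = 2(1 − Φ(3.12/√10.72)) ≈ 0.3406

By the reflection principle for Brownian motion, P(M_t ≥ a) = 2 · P(B_t ≥ a) for a ≥ 0. Since B_t ~ N(0, t), P(B_t ≥ 3.12) = 1 − Φ(3.12/√t) = 1 − Φ(3.12/√10.72) = 1 − Φ(0.9529). So
  P(M_{10.72} ≥ 3.12) = 2(1 − Φ(0.9529)) ≈ 0.3406.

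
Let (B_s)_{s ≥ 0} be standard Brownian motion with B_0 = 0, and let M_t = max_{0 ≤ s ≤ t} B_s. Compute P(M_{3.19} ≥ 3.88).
P(M_{3.19} ≥ 3.88) = 2·P(B_{3.19} ≥ 3.88) = 2(1 − Φ(3.88/√3.19)) ≈ 0.0298

By the reflection principle for Brownian motion, P(M_t ≥ a) = 2 · P(B_t ≥ a) for a ≥ 0. Since B_t ~ N(0, t), P(B_t ≥ 3.88) = 1 − Φ(3.88/√t) = 1 − Φ(3.88/√3.19) = 1 − Φ(2.1724). So
  P(M_{3.19} ≥ 3.88) = 2(1 − Φ(2.1724)) ≈ 0.0298.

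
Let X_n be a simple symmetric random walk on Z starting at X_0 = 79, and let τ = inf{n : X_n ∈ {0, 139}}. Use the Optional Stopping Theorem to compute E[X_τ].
E[X_τ] = 79

X_n is a martingale and τ is a bounded-mean stopping time (indeed τ is finite a.s. with bounded expectation since the walk is in a bounded region). By the OST, E[X_τ] = E[X_0] = 79. Equivalently: E[X_τ] = 139 · P(hit 139 first) + 0 · P(hit 0 first) = 139 · (79/139) = 79.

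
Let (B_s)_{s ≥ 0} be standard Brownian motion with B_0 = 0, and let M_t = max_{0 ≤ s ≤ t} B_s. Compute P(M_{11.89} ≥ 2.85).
P(M_{11.89} ≥ 2.85) = 2·P(B_{11.89} ≥ 2.85) = 2(1 − Φ(2.85/√11.89)) ≈ 0.4085

By the reflection principle for Brownian motion, P(M_t ≥ a) = 2 · P(B_t ≥ a) for a ≥ 0. Since B_t ~ N(0, t), P(B_t ≥ 2.85) = 1 − Φ(2.85/√t) = 1 − Φ(2.85/√11.89) = 1 − Φ(0.8265). So
  P(M_{11.89} ≥ 2.85) = 2(1 − Φ(0.8265)) ≈ 0.4085.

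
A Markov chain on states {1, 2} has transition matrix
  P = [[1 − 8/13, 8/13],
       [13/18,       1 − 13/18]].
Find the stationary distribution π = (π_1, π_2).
π_1 = 169/313, π_2 = 144/313

Solve πP = π with π_1 + π_2 = 1. From πP = π: π_1 · (1 − 8/13) + π_2 · 13/18 = π_1 ⇒ π_2 · 13/18 = π_1 · 8/13 ⇒ π_2/π_1 = (8/13)/(13/18) = 144/169. Together with π_1 + π_2 = 1:
  π_1 = (13/18)/(8/13 + 13/18) = (13/18)/(313/234) = 169/313,
  π_2 = (8/13)/(8/13 + 13/18) = (8/13)/(313/234) = 144/313.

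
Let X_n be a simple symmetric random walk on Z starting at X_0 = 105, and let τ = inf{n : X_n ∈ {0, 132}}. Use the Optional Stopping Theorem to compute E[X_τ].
E[X_τ] = 105

X_n is a martingale and τ is a bounded-mean stopping time (indeed τ is finite a.s. with bounded expectation since the walk is in a bounded region). By the OST, E[X_τ] = E[X_0] = 105. Equivalently: E[X_τ] = 132 · P(hit 132 first) + 0 · P(hit 0 first) = 132 · (105/132) = 105.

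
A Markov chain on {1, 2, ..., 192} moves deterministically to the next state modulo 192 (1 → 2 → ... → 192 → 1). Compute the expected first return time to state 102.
E[T_102 | X_0 = 102] = 192

The chain cycles deterministically, so starting at state 102 it returns in exactly 192 steps. Equivalently, the stationary distribution is uniform π_j = 1/192 for every state j, so by Kac's formula E[T_102] = 1/π_102 = 192.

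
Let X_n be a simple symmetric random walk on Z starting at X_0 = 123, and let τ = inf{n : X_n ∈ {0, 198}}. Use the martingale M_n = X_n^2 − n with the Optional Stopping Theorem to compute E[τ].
E[τ] = 9225

M_n = X_n^2 − n is a martingale (since E[X_{n+1}^2 | F_n] = X_n^2 + 1). By OST (τ has finite mean in a bounded region), E[M_τ] = E[M_0] = X_0^2 − 0 = 123^2 = 15129. Also E[M_τ] = E[X_τ^2] − E[τ]. The walk exits at 0 or 198, with P(hit 198 first) = 123/198, so E[X_τ^2] = 198^2 · 123/198 + 0 = 24354. Thus E[τ] = E[X_τ^2] − E[M_τ] = 24354 − 15129 = 9225 = 123(198 − 123) = 9225.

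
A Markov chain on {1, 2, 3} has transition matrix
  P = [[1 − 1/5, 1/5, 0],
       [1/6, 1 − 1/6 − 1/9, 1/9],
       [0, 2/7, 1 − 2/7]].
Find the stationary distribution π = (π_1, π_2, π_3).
π = (3/8, 9/20, 7/40)

This is a birth-death chain on three states, which satisfies detailed balance: π_1 · P_{12} = π_2 · P_{21} and π_2 · P_{23} = π_3 · P_{32}.
From π_1 · 1/5 = π_2 · 1/6: π_2/π_1 = (1/5)/(1/6) = 6/5.
From π_2 · 1/9 = π_3 · 2/7: π_3/π_2 = (1/9)/(2/7) = 7/18.
Take π_1 proportional to 1; then unnormalized π = (1, 6/5, 7/15). Normalize by dividing by the sum 8/3:
  π = (3/8, 9/20, 7/40).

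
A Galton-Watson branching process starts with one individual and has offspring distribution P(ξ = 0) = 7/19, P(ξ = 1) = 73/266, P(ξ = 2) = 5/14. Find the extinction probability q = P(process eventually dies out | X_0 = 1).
q = 1

Mean offspring μ = 0·7/19 + 1·73/266 + 2·5/14 = 263/266 ≤ 1. For μ ≤ 1 with offspring not concentrated at 1, the Galton-Watson process goes extinct almost surely, so q = 1.
(Algebraic check: The pgf is f(s) = 7/19 + 73/266·s + 5/14·s². The extinction probability q is the smallest fixed point of f in [0, 1]. Setting s = f(s):
  5/14·s² + (73/266 − 1)·s + 7/19 = 0
  5/14·s² − (7/19 + 5/14)·s + 7/19 = 0
which factors as (s − 1)·(5/14·s − 7/19) = 0, giving roots s = 1 and s = (7/19)/(5/14) = 98/95. Since 98/95 ≥ 1, the smallest root in [0, 1] is s = 1.)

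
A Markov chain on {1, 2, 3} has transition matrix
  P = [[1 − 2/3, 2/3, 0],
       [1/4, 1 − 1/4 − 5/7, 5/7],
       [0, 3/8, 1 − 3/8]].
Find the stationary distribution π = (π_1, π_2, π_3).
π = (63/551, 168/551, 320/551)

This is a birth-death chain on three states, which satisfies detailed balance: π_1 · P_{12} = π_2 · P_{21} and π_2 · P_{23} = π_3 · P_{32}.
From π_1 · 2/3 = π_2 · 1/4: π_2/π_1 = (2/3)/(1/4) = 8/3.
From π_2 · 5/7 = π_3 · 3/8: π_3/π_2 = (5/7)/(3/8) = 40/21.
Take π_1 proportional to 1; then unnormalized π = (1, 8/3, 320/63). Normalize by dividing by the sum 551/63:
  π = (63/551, 168/551, 320/551).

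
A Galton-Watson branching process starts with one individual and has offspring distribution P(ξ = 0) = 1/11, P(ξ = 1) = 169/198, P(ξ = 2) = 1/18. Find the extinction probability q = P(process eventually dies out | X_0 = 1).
q = 1

Mean offspring μ = 0·1/11 + 1·169/198 + 2·1/18 = 191/198 ≤ 1. For μ ≤ 1 with offspring not concentrated at 1, the Galton-Watson process goes extinct almost surely, so q = 1.
(Algebraic check: The pgf is f(s) = 1/11 + 169/198·s + 1/18·s². The extinction probability q is the smallest fixed point of f in [0, 1]. Setting s = f(s):
  1/18·s² + (169/198 − 1)·s + 1/11 = 0
  1/18·s² − (1/11 + 1/18)·s + 1/11 = 0
which factors as (s − 1)·(1/18·s − 1/11) = 0, giving roots s = 1 and s = (1/11)/(1/18) = 18/11. Since 18/11 ≥ 1, the smallest root in [0, 1] is s = 1.)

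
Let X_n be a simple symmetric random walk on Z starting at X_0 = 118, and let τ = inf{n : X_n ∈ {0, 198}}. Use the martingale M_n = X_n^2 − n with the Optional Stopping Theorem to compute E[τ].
E[τ] = 9440

M_n = X_n^2 − n is a martingale (since E[X_{n+1}^2 | F_n] = X_n^2 + 1). By OST (τ has finite mean in a bounded region), E[M_τ] = E[M_0] = X_0^2 − 0 = 118^2 = 13924. Also E[M_τ] = E[X_τ^2] − E[τ]. The walk exits at 0 or 198, with P(hit 198 first) = 118/198, so E[X_τ^2] = 198^2 · 118/198 + 0 = 23364. Thus E[τ] = E[X_τ^2] − E[M_τ] = 23364 − 13924 = 9440 = 118(198 − 118) = 9440.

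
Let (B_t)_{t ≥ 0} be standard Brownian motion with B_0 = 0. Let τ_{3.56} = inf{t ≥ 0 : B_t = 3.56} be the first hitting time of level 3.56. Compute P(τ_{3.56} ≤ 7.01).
P(τ_{3.56} ≤ 7.01) = 2(1 − Φ(3.56/√7.01)) = 2(1 − Φ(1.3446)) ≈ 0.1788

By the reflection principle for standard BM, P(τ_b ≤ t) = 2 · P(B_t ≥ b). Since B_t ~ N(0, t), P(B_t ≥ 3.56) = 1 − Φ(3.56/√t) = 1 − Φ(3.56/√7.01) = 1 − Φ(1.3446) ≈ 0.08938. Doubling: P(τ_{3.56} ≤ 7.01) ≈ 2 · 0.08938 = 0.17876 ≈ 0.1788.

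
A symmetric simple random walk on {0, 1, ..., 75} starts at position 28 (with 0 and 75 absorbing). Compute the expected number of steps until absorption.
E[τ | X_0 = 28] = 1316

Let v_k = E[τ | X_0 = k]. Boundary: v_0 = v_75 = 0. Recurrence: v_k = 1 + (v_{k-1} + v_{k+1})/2 for 1 ≤ k ≤ 74. The particular solution to v_k − (v_{k-1} + v_{k+1})/2 = 1 is v_k = −k^2. Adding homogeneous solution A + B k and matching boundaries gives v_k = k (75 − k). Substituting k = 28: v_28 = 28 · 47 = 1316.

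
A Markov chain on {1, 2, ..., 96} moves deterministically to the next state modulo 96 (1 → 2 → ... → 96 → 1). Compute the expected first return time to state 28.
E[T_28 | X_0 = 28] = 96

The chain cycles deterministically, so starting at state 28 it returns in exactly 96 steps. Equivalently, the stationary distribution is uniform π_j = 1/96 for every state j, so by Kac's formula E[T_28] = 1/π_28 = 96.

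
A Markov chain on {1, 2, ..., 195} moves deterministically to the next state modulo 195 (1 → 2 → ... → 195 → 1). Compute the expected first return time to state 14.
E[T_14 | X_0 = 14] = 195

The chain cycles deterministically, so starting at state 14 it returns in exactly 195 steps. Equivalently, the stationary distribution is uniform π_j = 1/195 for every state j, so by Kac's formula E[T_14] = 1/π_14 = 195.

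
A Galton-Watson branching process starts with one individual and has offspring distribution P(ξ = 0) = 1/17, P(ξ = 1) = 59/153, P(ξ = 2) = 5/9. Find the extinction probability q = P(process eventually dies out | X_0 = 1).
q = 9/85

The pgf is f(s) = 1/17 + 59/153·s + 5/9·s². The extinction probability q is the smallest fixed point of f in [0, 1]. Setting s = f(s):
  5/9·s² + (59/153 − 1)·s + 1/17 = 0
  5/9·s² − (1/17 + 5/9)·s + 1/17 = 0
which factors as (s − 1)·(5/9·s − 1/17) = 0, giving roots s = 1 and s = (1/17)/(5/9) = 9/85.
Mean offspring μ = 59/153 + 2·5/9 = 229/153 > 1 (supercritical), so q < 1. The extinction probability is the smaller root: q = (1/17)/(5/9) = 9/85.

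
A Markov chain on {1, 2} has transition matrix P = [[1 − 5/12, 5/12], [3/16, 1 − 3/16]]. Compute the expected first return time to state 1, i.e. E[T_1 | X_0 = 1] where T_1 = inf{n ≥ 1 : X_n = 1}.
E[T_1 | X_0 = 1] = 1/π_1 = 29/9

For an irreducible recurrent Markov chain with stationary distribution π, E[T_i | X_0 = i] = 1/π_i (Kac's formula). Here π_1 = (3/16)/(5/12 + 3/16) = (3/16)/(29/48) = 9/29, so E[T_1 | X_0 = 1] = 1/π_1 = (5/12 + 3/16)/(3/16) = (29/48)/(3/16) = 29/9.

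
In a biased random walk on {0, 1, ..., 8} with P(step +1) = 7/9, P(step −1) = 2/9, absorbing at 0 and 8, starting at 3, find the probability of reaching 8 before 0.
P(hit 8 before 0) = (1 − (2/7)^3) / (1 − (2/7)^8) = 1126069/1152909

Let u_k denote P(reach 8 before 0 | start at k). Boundary: u_0 = 0, u_8 = 1. Recurrence: u_k = 7/9·u_{k+1} + 2/9·u_{k-1} for 1 ≤ k ≤ 7. Try u_k = A + B·r^k with r = q/p = (2/9)/(7/9) = 2/7. Substitution satisfies the recurrence; boundary conditions give:
  u_k = (1 − r^k) / (1 − r^N) = (1 − (2/7)^3) / (1 − (2/7)^8) = 1126069/1152909.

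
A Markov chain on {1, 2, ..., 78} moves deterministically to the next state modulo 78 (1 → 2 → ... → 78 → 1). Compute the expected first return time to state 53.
E[T_53 | X_0 = 53] = 78

The chain cycles deterministically, so starting at state 53 it returns in exactly 78 steps. Equivalently, the stationary distribution is uniform π_j = 1/78 for every state j, so by Kac's formula E[T_53] = 1/π_53 = 78.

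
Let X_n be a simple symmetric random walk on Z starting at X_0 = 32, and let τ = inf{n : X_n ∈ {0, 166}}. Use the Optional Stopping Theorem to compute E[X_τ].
E[X_τ] = 32

X_n is a martingale and τ is a bounded-mean stopping time (indeed τ is finite a.s. with bounded expectation since the walk is in a bounded region). By the OST, E[X_τ] = E[X_0] = 32. Equivalently: E[X_τ] = 166 · P(hit 166 first) + 0 · P(hit 0 first) = 166 · (32/166) = 32.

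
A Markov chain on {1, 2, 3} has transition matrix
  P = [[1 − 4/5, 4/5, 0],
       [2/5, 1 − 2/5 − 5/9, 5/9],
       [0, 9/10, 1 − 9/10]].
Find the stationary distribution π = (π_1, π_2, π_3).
π = (81/343, 162/343, 100/343)

This is a birth-death chain on three states, which satisfies detailed balance: π_1 · P_{12} = π_2 · P_{21} and π_2 · P_{23} = π_3 · P_{32}.
From π_1 · 4/5 = π_2 · 2/5: π_2/π_1 = (4/5)/(2/5) = 2.
From π_2 · 5/9 = π_3 · 9/10: π_3/π_2 = (5/9)/(9/10) = 50/81.
Take π_1 proportional to 1; then unnormalized π = (1, 2, 100/81). Normalize by dividing by the sum 343/81:
  π = (81/343, 162/343, 100/343).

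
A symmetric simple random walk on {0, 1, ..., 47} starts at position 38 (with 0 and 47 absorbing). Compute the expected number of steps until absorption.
E[τ | X_0 = 38] = 342

Let v_k = E[τ | X_0 = k]. Boundary: v_0 = v_47 = 0. Recurrence: v_k = 1 + (v_{k-1} + v_{k+1})/2 for 1 ≤ k ≤ 46. The particular solution to v_k − (v_{k-1} + v_{k+1})/2 = 1 is v_k = −k^2. Adding homogeneous solution A + B k and matching boundaries gives v_k = k (47 − k). Substituting k = 38: v_38 = 38 · 9 = 342.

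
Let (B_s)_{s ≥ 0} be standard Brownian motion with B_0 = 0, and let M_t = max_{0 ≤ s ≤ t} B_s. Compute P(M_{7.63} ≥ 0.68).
P(M_{7.63} ≥ 0.68) = 2·P(B_{7.63} ≥ 0.68) = 2(1 − Φ(0.68/√7.63)) ≈ 0.8055

By the reflection principle for Brownian motion, P(M_t ≥ a) = 2 · P(B_t ≥ a) for a ≥ 0. Since B_t ~ N(0, t), P(B_t ≥ 0.68) = 1 − Φ(0.68/√t) = 1 − Φ(0.68/√7.63) = 1 − Φ(0.2462). So
  P(M_{7.63} ≥ 0.68) = 2(1 − Φ(0.2462)) ≈ 0.8055.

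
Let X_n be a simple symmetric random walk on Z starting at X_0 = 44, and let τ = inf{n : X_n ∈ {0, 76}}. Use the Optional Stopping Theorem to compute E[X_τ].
E[X_τ] = 44

X_n is a martingale and τ is a bounded-mean stopping time (indeed τ is finite a.s. with bounded expectation since the walk is in a bounded region). By the OST, E[X_τ] = E[X_0] = 44. Equivalently: E[X_τ] = 76 · P(hit 76 first) + 0 · P(hit 0 first) = 76 · (44/76) = 44.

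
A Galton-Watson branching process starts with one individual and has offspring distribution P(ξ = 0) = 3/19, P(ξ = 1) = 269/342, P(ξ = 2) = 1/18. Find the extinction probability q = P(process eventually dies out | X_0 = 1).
q = 1

Mean offspring μ = 0·3/19 + 1·269/342 + 2·1/18 = 307/342 ≤ 1. For μ ≤ 1 with offspring not concentrated at 1, the Galton-Watson process goes extinct almost surely, so q = 1.
(Algebraic check: The pgf is f(s) = 3/19 + 269/342·s + 1/18·s². The extinction probability q is the smallest fixed point of f in [0, 1]. Setting s = f(s):
  1/18·s² + (269/342 − 1)·s + 3/19 = 0
  1/18·s² − (3/19 + 1/18)·s + 3/19 = 0
which factors as (s − 1)·(1/18·s − 3/19) = 0, giving roots s = 1 and s = (3/19)/(1/18) = 54/19. Since 54/19 ≥ 1, the smallest root in [0, 1] is s = 1.)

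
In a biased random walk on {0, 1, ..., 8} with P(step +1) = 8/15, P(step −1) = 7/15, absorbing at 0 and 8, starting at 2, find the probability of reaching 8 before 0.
P(hit 8 before 0) = (1 − (7/8)^2) / (1 − (7/8)^8) = 262144/734161

Let u_k denote P(reach 8 before 0 | start at k). Boundary: u_0 = 0, u_8 = 1. Recurrence: u_k = 8/15·u_{k+1} + 7/15·u_{k-1} for 1 ≤ k ≤ 7. Try u_k = A + B·r^k with r = q/p = (7/15)/(8/15) = 7/8. Substitution satisfies the recurrence; boundary conditions give:
  u_k = (1 − r^k) / (1 − r^N) = (1 − (7/8)^2) / (1 − (7/8)^8) = 262144/734161.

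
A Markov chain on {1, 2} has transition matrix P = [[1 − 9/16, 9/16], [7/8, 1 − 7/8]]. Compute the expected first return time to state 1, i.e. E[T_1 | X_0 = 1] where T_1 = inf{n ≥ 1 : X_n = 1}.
E[T_1 | X_0 = 1] = 1/π_1 = 23/14

For an irreducible recurrent Markov chain with stationary distribution π, E[T_i | X_0 = i] = 1/π_i (Kac's formula). Here π_1 = (7/8)/(9/16 + 7/8) = (7/8)/(23/16) = 14/23, so E[T_1 | X_0 = 1] = 1/π_1 = (9/16 + 7/8)/(7/8) = (23/16)/(7/8) = 23/14.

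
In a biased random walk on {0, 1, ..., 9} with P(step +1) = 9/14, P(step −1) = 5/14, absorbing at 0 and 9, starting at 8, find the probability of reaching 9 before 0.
P(hit 9 before 0) = (1 − (5/9)^8) / (1 − (5/9)^9) = 95976216/96366841

Let u_k denote P(reach 9 before 0 | start at k). Boundary: u_0 = 0, u_9 = 1. Recurrence: u_k = 9/14·u_{k+1} + 5/14·u_{k-1} for 1 ≤ k ≤ 8. Try u_k = A + B·r^k with r = q/p = (5/14)/(9/14) = 5/9. Substitution satisfies the recurrence; boundary conditions give:
  u_k = (1 − r^k) / (1 − r^N) = (1 − (5/9)^8) / (1 − (5/9)^9) = 95976216/96366841.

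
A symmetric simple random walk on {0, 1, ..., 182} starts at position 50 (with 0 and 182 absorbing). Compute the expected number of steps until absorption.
E[τ | X_0 = 50] = 6600

Let v_k = E[τ | X_0 = k]. Boundary: v_0 = v_182 = 0. Recurrence: v_k = 1 + (v_{k-1} + v_{k+1})/2 for 1 ≤ k ≤ 181. The particular solution to v_k − (v_{k-1} + v_{k+1})/2 = 1 is v_k = −k^2. Adding homogeneous solution A + B k and matching boundaries gives v_k = k (182 − k). Substituting k = 50: v_50 = 50 · 132 = 6600.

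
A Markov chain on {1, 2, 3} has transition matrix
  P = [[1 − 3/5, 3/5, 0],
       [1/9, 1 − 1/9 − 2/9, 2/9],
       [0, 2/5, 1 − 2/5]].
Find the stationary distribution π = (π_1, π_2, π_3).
π = (5/47, 27/47, 15/47)

This is a birth-death chain on three states, which satisfies detailed balance: π_1 · P_{12} = π_2 · P_{21} and π_2 · P_{23} = π_3 · P_{32}.
From π_1 · 3/5 = π_2 · 1/9: π_2/π_1 = (3/5)/(1/9) = 27/5.
From π_2 · 2/9 = π_3 · 2/5: π_3/π_2 = (2/9)/(2/5) = 5/9.
Take π_1 proportional to 1; then unnormalized π = (1, 27/5, 3). Normalize by dividing by the sum 47/5:
  π = (5/47, 27/47, 15/47).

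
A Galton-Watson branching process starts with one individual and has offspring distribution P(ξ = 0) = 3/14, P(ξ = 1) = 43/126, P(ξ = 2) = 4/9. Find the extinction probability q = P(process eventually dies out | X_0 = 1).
q = 27/56

The pgf is f(s) = 3/14 + 43/126·s + 4/9·s². The extinction probability q is the smallest fixed point of f in [0, 1]. Setting s = f(s):
  4/9·s² + (43/126 − 1)·s + 3/14 = 0
  4/9·s² − (3/14 + 4/9)·s + 3/14 = 0
which factors as (s − 1)·(4/9·s − 3/14) = 0, giving roots s = 1 and s = (3/14)/(4/9) = 27/56.
Mean offspring μ = 43/126 + 2·4/9 = 155/126 > 1 (supercritical), so q < 1. The extinction probability is the smaller root: q = (3/14)/(4/9) = 27/56.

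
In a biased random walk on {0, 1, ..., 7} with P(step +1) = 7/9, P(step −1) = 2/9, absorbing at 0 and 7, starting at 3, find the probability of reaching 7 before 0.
P(hit 7 before 0) = (1 − (2/7)^3) / (1 − (2/7)^7) = 160867/164683

Let u_k denote P(reach 7 before 0 | start at k). Boundary: u_0 = 0, u_7 = 1. Recurrence: u_k = 7/9·u_{k+1} + 2/9·u_{k-1} for 1 ≤ k ≤ 6. Try u_k = A + B·r^k with r = q/p = (2/9)/(7/9) = 2/7. Substitution satisfies the recurrence; boundary conditions give:
  u_k = (1 − r^k) / (1 − r^N) = (1 − (2/7)^3) / (1 − (2/7)^7) = 160867/164683.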